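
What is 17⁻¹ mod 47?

36

17·36 = 612 = 13·47 + 1, so 17⁻¹ ≡ 36 (mod 47).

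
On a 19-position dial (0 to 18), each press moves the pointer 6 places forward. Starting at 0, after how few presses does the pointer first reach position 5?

The inverse of 6 mod 19 is 16 (since 6·16 = 96 ≡ 1).
So x ≡ 16·5 = 80 ≡ 4 (mod 19).
Check: 6·4 = 24 = 1·19 + 5.

4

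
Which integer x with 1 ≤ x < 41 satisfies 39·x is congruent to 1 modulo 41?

20

39·20 = 780 = 19·41 + 1, so 39⁻¹ ≡ 20 (mod 41).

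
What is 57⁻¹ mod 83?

57·67 = 3819 = 46·83 + 1, so 57⁻¹ ≡ 67 (mod 83).

67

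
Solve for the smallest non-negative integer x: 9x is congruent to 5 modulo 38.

9

9⁻¹ ≡ 17 (mod 38) because 9·17 = 153 = 4·38 + 1.
Multiplying both sides by 17: x ≡ 17·5 = 85 ≡ 9 (mod 38).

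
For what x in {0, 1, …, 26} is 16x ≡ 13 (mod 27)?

16

16⁻¹ ≡ 22 (mod 27) because 16·22 = 352 = 13·27 + 1.
Multiplying both sides by 22: x ≡ 22·13 = 286 ≡ 16 (mod 27).
Check: 16·16 = 256 = 9·27 + 13.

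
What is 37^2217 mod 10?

7

Last digits of 7^n: 7, 9, 3, 1 (period 4).
2217 mod 4 = 1, so the last digit matches 7^1 = 7.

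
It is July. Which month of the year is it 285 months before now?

October

285 mod 12 = 9 (since 23·12 = 276).
July − 9 months → October.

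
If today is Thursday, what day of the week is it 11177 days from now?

Tuesday

11177 mod 7 = 5 (since 1596·7 = 11172).
Thursday + 5 days → Tuesday.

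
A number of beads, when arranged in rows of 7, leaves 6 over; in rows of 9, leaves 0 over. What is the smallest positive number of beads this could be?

27

x ≡ 6 (mod 7) gives x ∈ {6, 13, 20, 27}.
The first of these with x mod 9 = 0 is 27.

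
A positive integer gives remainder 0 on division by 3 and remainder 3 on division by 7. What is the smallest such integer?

3

x ≡ 0 (mod 3) gives x ∈ {0, 3}.
The first of these with x mod 7 = 3 is 3.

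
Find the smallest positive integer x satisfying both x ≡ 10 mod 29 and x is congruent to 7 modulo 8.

39

x ≡ 7 (mod 8) gives x ∈ {7, 15, 23, 31, 39}.
The first of these with x mod 29 = 10 is 39.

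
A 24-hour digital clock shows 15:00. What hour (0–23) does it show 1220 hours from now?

1220 − 50·24 = 20, so 1220 ≡ 20 (mod 24).
(15 + 20) mod 24 = 11.

11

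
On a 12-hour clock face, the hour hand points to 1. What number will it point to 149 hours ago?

149 mod 12 = 5 (since 12·12 = 144).
1 − 5 → 8 on a 12-hour dial.

8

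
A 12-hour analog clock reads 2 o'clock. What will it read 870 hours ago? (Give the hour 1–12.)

870 − 72·12 = 6, so 870 ≡ 6 (mod 12).
2 − 6 → 8 on a 12-hour dial.

8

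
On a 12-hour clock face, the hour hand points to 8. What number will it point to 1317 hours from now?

5

1317 − 109·12 = 9, so 1317 ≡ 9 (mod 12).
8 + 9 → 5 on a 12-hour dial.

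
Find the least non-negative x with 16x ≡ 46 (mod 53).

The inverse of 16 mod 53 is 10 (since 16·10 = 160 ≡ 1).
So x ≡ 10·46 = 460 ≡ 36 (mod 53).
Check: 16·36 = 576 = 10·53 + 46.

36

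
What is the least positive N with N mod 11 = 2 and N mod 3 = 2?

x ≡ 2 (mod 3) gives x ∈ {2}.
The first of these with x mod 11 = 2 is 2.

2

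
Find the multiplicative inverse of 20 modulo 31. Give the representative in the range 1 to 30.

31 = 1·20 + 11
20 = 1·11 + 9
11 = 1·9 + 2
9 = 4·2 + 1
2 = 2·1 + 0
Back-substituting gives 20·14 ≡ 1 (mod 31).

14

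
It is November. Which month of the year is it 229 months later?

229 mod 12 = 1 (since 19·12 = 228).
November + 1 month → December.

December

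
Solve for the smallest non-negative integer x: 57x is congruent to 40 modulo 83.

57⁻¹ ≡ 67 (mod 83) because 57·67 = 3819 = 46·83 + 1.
Multiplying both sides by 67: x ≡ 67·40 = 2680 ≡ 24 (mod 83).
Check: 57·24 = 1368 = 16·83 + 40.

24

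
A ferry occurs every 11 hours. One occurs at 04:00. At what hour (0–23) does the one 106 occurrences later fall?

106·11 = 1166.
1166 mod 24 = 14 (since 48·24 = 1152).
(4 + 14) mod 24 = 18.

18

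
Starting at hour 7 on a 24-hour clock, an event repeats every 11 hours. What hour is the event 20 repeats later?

20·11 = 220.
Dividing 220 by 24 gives quotient 9 and remainder 4.
(7 + 4) mod 24 = 11.

11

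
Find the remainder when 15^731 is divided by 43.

Square-and-reduce mod 43: 15^1≡15, 15^2≡10, 15^4≡14, 15^8≡24, 15^16≡17, 15^32≡31, 15^64≡15, 15^128≡10, 15^256≡14, 15^512≡24.
Since 731 = 1 + 2 + 8 + 16 + 64 + 128 + 512 in binary, 15^731 ≡ 15·10·24·17·15·10·24 ≡ 40 (mod 43).

40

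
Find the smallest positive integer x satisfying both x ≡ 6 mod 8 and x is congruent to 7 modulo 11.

62

Since 11·3 ≡ 1 (mod 8), take x = 7 + 11·((6−7)·3 mod 8) = 7 + 11·5 = 62.
Check: 62 mod 8 = 6, 62 mod 11 = 7.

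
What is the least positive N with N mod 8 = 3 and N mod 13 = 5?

83

Since 13·5 ≡ 1 (mod 8), take x = 5 + 13·((3−5)·5 mod 8) = 5 + 13·6 = 83.
Check: 83 mod 8 = 3, 83 mod 13 = 5.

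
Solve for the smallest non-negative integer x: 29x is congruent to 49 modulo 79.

48

The inverse of 29 mod 79 is 30 (since 29·30 = 870 ≡ 1).
So x ≡ 30·49 = 1470 ≡ 48 (mod 79).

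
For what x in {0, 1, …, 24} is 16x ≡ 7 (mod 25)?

2

The inverse of 16 mod 25 is 11 (since 16·11 = 176 ≡ 1).
So x ≡ 11·7 = 77 ≡ 2 (mod 25).
Check: 16·2 = 32 = 1·25 + 7.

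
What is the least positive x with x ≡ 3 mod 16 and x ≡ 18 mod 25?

243

Since 25·9 ≡ 1 (mod 16), take x = 18 + 25·((3−18)·9 mod 16) = 18 + 25·9 = 243.
Check: 243 mod 16 = 3, 243 mod 25 = 18.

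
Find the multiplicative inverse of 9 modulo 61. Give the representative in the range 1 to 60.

34

61 = 6·9 + 7
9 = 1·7 + 2
7 = 3·2 + 1
2 = 2·1 + 0
Back-substituting gives 9·34 ≡ 1 (mod 61).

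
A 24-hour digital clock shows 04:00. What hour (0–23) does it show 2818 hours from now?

2818 = 117·24 + 10, so 2818 mod 24 = 10.
(4 + 10) mod 24 = 14.

14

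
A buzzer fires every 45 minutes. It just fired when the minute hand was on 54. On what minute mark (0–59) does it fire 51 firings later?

51·45 = 2295.
2295 = 38·60 + 15, so 2295 mod 60 = 15.
(54 + 15) mod 60 = 9.

9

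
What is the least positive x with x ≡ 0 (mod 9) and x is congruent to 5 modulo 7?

54

x ≡ 5 (mod 7) gives x ∈ {5, 12, 19, 26, 33, 40, 47, 54}.
The first of these with x mod 9 = 0 is 54.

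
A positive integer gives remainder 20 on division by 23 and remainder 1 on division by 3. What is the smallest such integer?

x ≡ 1 (mod 3) gives x ∈ {1, 4, 7, 10, 13, 16, 19, 22, …}.
The first of these with x mod 23 = 20 is 43.

43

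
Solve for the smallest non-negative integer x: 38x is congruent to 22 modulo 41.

20

The inverse of 38 mod 41 is 27 (since 38·27 = 1026 ≡ 1).
Multiplying both sides by 27: x ≡ 27·22 = 594 ≡ 20 (mod 41).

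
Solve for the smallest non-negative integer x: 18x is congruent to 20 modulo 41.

The inverse of 18 mod 41 is 16 (since 18·16 = 288 ≡ 1).
Multiplying both sides by 16: x ≡ 16·20 = 320 ≡ 33 (mod 41).
Check: 18·33 = 594 = 14·41 + 20.

33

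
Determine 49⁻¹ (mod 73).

3

49·3 = 147 = 2·73 + 1, so 49⁻¹ ≡ 3 (mod 73).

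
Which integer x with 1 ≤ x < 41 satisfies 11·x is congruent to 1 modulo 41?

41 = 3·11 + 8
11 = 1·8 + 3
8 = 2·3 + 2
3 = 1·2 + 1
2 = 2·1 + 0
Back-substituting gives 11·15 ≡ 1 (mod 41).

15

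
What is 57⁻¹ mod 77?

57·50 = 2850 = 37·77 + 1, so 57⁻¹ ≡ 50 (mod 77).

50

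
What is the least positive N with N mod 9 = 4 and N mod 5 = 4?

4

x ≡ 4 (mod 5) gives x ∈ {4}.
The first of these with x mod 9 = 4 is 4.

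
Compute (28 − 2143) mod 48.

45

2143 = 44·48 + 31, so 2143 mod 48 = 31.
(28 − 31) mod 48 = 45.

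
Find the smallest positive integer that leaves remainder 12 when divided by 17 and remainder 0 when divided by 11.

165

x ≡ 0 (mod 11) gives x ∈ {0, 11, 22, 33, 44, 55, 66, 77, …}.
The first of these with x mod 17 = 12 is 165.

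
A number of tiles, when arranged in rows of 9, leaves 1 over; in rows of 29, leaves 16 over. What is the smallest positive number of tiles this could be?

190

Since 29·5 ≡ 1 (mod 9), take x = 16 + 29·((1−16)·5 mod 9) = 16 + 29·6 = 190.
Check: 190 mod 9 = 1, 190 mod 29 = 16.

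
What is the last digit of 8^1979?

2

Powers of 8 mod 10 repeat with period 4: 8, 4, 2, 6.
1979 leaves remainder 3 on division by 4, so 8^1979 ends in 2.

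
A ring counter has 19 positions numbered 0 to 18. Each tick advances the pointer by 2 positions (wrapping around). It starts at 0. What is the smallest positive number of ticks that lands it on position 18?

2⁻¹ ≡ 10 (mod 19) because 2·10 = 20 = 1·19 + 1.
Multiplying both sides by 10: x ≡ 10·18 = 180 ≡ 9 (mod 19).

9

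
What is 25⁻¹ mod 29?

7

25·7 = 175 = 6·29 + 1, so 25⁻¹ ≡ 7 (mod 29).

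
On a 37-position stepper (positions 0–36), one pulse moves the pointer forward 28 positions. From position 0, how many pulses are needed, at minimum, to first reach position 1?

28·4 = 112 = 3·37 + 1, so 28⁻¹ ≡ 4 (mod 37).

4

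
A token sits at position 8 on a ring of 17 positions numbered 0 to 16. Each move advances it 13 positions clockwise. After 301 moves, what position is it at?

11

301·13 = 3913.
Dividing 3913 by 17 gives quotient 230 and remainder 3.
(8 + 3) mod 17 = 11.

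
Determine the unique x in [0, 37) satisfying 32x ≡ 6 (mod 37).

The inverse of 32 mod 37 is 22 (since 32·22 = 704 ≡ 1).
So x ≡ 22·6 = 132 ≡ 21 (mod 37).
Check: 32·21 = 672 = 18·37 + 6.

21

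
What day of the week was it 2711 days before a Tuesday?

2711 − 387·7 = 2, so 2711 ≡ 2 (mod 7).
Tuesday − 2 days → Sunday.

Sunday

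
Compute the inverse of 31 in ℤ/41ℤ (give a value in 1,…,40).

41 = 1·31 + 10
31 = 3·10 + 1
10 = 10·1 + 0
Back-substituting gives 31·4 ≡ 1 (mod 41).

4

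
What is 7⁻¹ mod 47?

47 = 6·7 + 5
7 = 1·5 + 2
5 = 2·2 + 1
2 = 2·1 + 0
Back-substituting gives 7·27 ≡ 1 (mod 47).

27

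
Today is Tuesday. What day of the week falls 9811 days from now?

Saturday

9811 = 1401·7 + 4, so 9811 mod 7 = 4.
Tuesday + 4 days → Saturday.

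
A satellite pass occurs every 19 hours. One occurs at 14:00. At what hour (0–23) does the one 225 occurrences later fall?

17

225·19 = 4275.
4275 − 178·24 = 3, so 4275 ≡ 3 (mod 24).
(14 + 3) mod 24 = 17.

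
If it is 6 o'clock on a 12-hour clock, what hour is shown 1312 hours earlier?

2

Dividing 1312 by 12 gives quotient 109 and remainder 4.
6 − 4 → 2 on a 12-hour dial.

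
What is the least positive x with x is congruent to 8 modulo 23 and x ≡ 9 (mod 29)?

560

Since 29·4 ≡ 1 (mod 23), take x = 9 + 29·((8−9)·4 mod 23) = 9 + 29·19 = 560.
Check: 560 mod 23 = 8, 560 mod 29 = 9.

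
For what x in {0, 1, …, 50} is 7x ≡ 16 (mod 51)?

The inverse of 7 mod 51 is 22 (since 7·22 = 154 ≡ 1).
So x ≡ 22·16 = 352 ≡ 46 (mod 51).

46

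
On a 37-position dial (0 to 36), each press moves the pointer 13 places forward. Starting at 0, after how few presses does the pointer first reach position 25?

19

The inverse of 13 mod 37 is 20 (since 13·20 = 260 ≡ 1).
Multiplying both sides by 20: x ≡ 20·25 = 500 ≡ 19 (mod 37).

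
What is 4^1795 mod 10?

The units digit of 4^n cycles with period 2: 4, 6, …
1795 leaves remainder 1 on division by 2, so 4^1795 ends in 4.

4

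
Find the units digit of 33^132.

1

The units digit of 33^n cycles with period 4: 3, 9, 7, 1, …
132 leaves remainder 0 on division by 4, so 33^132 ends in 1.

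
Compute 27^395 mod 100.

43

By repeated squaring mod 100: 27^1≡27, 27^2≡29, 27^4≡41, 27^8≡81, 27^16≡61, 27^32≡21, 27^64≡41, 27^128≡81, 27^256≡61.
395 = 1 + 2 + 8 + 128 + 256, so 27^395 ≡ 27·29·81·81·61 ≡ 43 (mod 100).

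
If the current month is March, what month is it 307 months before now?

Dividing 307 by 12 gives quotient 25 and remainder 7.
March − 7 months → August.

August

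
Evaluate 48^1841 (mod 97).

By repeated squaring mod 97: 48^1≡48, 48^2≡73, 48^4≡91, 48^8≡36, 48^16≡35, 48^32≡61, 48^64≡35, 48^128≡61, 48^256≡35, 48^512≡61, 48^1024≡35.
1841 = 1 + 16 + 32 + 256 + 512 + 1024, so 48^1841 ≡ 48·35·61·35·61·35 ≡ 31 (mod 97).

31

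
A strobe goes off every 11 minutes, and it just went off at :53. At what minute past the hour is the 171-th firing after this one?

14

171·11 = 1881.
1881 mod 60 = 21 (since 31·60 = 1860).
(53 + 21) mod 60 = 14.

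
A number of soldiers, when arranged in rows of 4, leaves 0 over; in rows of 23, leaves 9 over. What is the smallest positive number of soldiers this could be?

32

x ≡ 0 (mod 4) gives x ∈ {0, 4, 8, 12, 16, 20, 24, 28, …}.
The first of these with x mod 23 = 9 is 32.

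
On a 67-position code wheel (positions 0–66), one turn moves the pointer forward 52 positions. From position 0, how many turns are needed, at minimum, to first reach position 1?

58

52·58 = 3016 = 45·67 + 1, so 52⁻¹ ≡ 58 (mod 67).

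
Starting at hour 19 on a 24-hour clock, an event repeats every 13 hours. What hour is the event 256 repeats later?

256·13 = 3328.
Dividing 3328 by 24 gives quotient 138 and remainder 16.
(19 + 16) mod 24 = 11.

11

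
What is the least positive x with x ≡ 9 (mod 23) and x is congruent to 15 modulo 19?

262

Since 19·17 ≡ 1 (mod 23), take x = 15 + 19·((9−15)·17 mod 23) = 15 + 19·13 = 262.
Check: 262 mod 23 = 9, 262 mod 19 = 15.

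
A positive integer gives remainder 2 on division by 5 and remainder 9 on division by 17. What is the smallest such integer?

x ≡ 2 (mod 5) gives x ∈ {2, 7, 12, 17, 22, 27, 32, 37, …}.
The first of these with x mod 17 = 9 is 77.

77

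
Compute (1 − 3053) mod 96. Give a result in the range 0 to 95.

20

3053 = 31·96 + 77, so 3053 mod 96 = 77.
(1 − 77) mod 96 = 20.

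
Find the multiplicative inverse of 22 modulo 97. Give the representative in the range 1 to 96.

97 = 4·22 + 9
22 = 2·9 + 4
9 = 2·4 + 1
4 = 4·1 + 0
Back-substituting gives 22·75 ≡ 1 (mod 97).

75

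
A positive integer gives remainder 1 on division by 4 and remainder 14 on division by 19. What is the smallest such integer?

x ≡ 1 (mod 4) gives x ∈ {1, 5, 9, 13, 17, 21, 25, 29, …}.
The first of these with x mod 19 = 14 is 33.

33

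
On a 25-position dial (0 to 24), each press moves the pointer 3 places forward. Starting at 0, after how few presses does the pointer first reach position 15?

5

The inverse of 3 mod 25 is 17 (since 3·17 = 51 ≡ 1).
So x ≡ 17·15 = 255 ≡ 5 (mod 25).
Check: 3·5 = 15 = 0·25 + 15.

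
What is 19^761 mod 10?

9

Last digits of 9^n: 9, 1 (period 2).
761 leaves remainder 1 on division by 2, so 19^761 ends in 9.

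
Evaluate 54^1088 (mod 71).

By repeated squaring mod 71: 54^1≡54, 54^2≡5, 54^4≡25, 54^8≡57, 54^16≡54, 54^32≡5, 54^64≡25, 54^128≡57, 54^256≡54, 54^512≡5, 54^1024≡25.
Since 1088 = 64 + 1024 in binary, 54^1088 ≡ 25·25 ≡ 57 (mod 71).

57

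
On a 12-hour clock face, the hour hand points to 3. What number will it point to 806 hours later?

806 = 67·12 + 2, so 806 mod 12 = 2.
3 + 2 → 5 on a 12-hour dial.

5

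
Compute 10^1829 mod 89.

Successive squares of 10 mod 89: 10^1≡10, 10^2≡11, 10^4≡32, 10^8≡45, 10^16≡67, 10^32≡39, 10^64≡8, 10^128≡64, 10^256≡2, 10^512≡4, 10^1024≡16.
Since 1829 = 1 + 4 + 32 + 256 + 512 + 1024 in binary, 10^1829 ≡ 10·32·39·2·4·16 ≡ 68 (mod 89).

68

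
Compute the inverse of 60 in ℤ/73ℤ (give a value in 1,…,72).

28

60·28 = 1680 = 23·73 + 1, so 60⁻¹ ≡ 28 (mod 73).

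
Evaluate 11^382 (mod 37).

26

Successive squares of 11 mod 37: 11^1≡11, 11^2≡10, 11^4≡26, 11^8≡10, 11^16≡26, 11^32≡10, 11^64≡26, 11^128≡10, 11^256≡26.
382 = 2 + 4 + 8 + 16 + 32 + 64 + 256, so 11^382 ≡ 10·26·10·26·10·26·26 ≡ 26 (mod 37).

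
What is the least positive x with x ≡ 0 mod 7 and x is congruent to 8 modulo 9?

35

x ≡ 0 (mod 7) gives x ∈ {0, 7, 14, 21, 28, 35}.
The first of these with x mod 9 = 8 is 35.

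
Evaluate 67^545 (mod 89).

Square-and-reduce mod 89: 67^1≡67, 67^2≡39, 67^4≡8, 67^8≡64, 67^16≡2, 67^32≡4, 67^64≡16, 67^128≡78, 67^256≡32, 67^512≡45.
Since 545 = 1 + 32 + 512 in binary, 67^545 ≡ 67·4·45 ≡ 45 (mod 89).

45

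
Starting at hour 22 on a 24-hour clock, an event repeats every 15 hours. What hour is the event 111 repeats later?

7

111·15 = 1665.
1665 mod 24 = 9 (since 69·24 = 1656).
(22 + 9) mod 24 = 7.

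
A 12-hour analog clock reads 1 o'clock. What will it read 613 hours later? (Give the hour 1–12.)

613 − 51·12 = 1, so 613 ≡ 1 (mod 12).
1 + 1 → 2 on a 12-hour dial.

2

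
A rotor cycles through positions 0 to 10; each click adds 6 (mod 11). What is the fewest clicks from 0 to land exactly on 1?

2

11 = 1·6 + 5
6 = 1·5 + 1
5 = 5·1 + 0
Back-substituting gives 6·2 ≡ 1 (mod 11).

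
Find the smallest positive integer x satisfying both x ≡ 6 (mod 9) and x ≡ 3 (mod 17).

105

x ≡ 6 (mod 9) gives x ∈ {6, 15, 24, 33, 42, 51, 60, 69, …}.
The first of these with x mod 17 = 3 is 105.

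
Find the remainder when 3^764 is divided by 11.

Square-and-reduce mod 11: 3^1≡3, 3^2≡9, 3^4≡4, 3^8≡5, 3^16≡3, 3^32≡9, 3^64≡4, 3^128≡5, 3^256≡3, 3^512≡9.
764 = 4 + 8 + 16 + 32 + 64 + 128 + 512, so 3^764 ≡ 4·5·3·9·4·5·9 ≡ 4 (mod 11).

4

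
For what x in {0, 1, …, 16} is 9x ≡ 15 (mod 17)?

13

The inverse of 9 mod 17 is 2 (since 9·2 = 18 ≡ 1).
So x ≡ 2·15 = 30 ≡ 13 (mod 17).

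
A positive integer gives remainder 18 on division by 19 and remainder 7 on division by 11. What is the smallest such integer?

x ≡ 7 (mod 11) gives x ∈ {7, 18}.
The first of these with x mod 19 = 18 is 18.

18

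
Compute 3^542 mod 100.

9

By repeated squaring mod 100: 3^1≡3, 3^2≡9, 3^4≡81, 3^8≡61, 3^16≡21, 3^32≡41, 3^64≡81, 3^128≡61, 3^256≡21, 3^512≡41.
Since 542 = 2 + 4 + 8 + 16 + 512 in binary, 3^542 ≡ 9·81·61·21·41 ≡ 9 (mod 100).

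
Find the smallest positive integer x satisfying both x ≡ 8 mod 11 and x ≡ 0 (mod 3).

30

x ≡ 0 (mod 3) gives x ∈ {0, 3, 6, 9, 12, 15, 18, 21, …}.
The first of these with x mod 11 = 8 is 30.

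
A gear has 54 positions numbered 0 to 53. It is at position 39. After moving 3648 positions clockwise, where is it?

3648 mod 54 = 30 (since 67·54 = 3618).
(39 + 30) mod 54 = 15.

15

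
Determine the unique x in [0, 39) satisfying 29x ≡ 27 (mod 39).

9

29⁻¹ ≡ 35 (mod 39) because 29·35 = 1015 = 26·39 + 1.
Multiplying both sides by 35: x ≡ 35·27 = 945 ≡ 9 (mod 39).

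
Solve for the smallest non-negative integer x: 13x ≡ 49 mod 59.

31

13⁻¹ ≡ 50 (mod 59) because 13·50 = 650 = 11·59 + 1.
So x ≡ 50·49 = 2450 ≡ 31 (mod 59).
Check: 13·31 = 403 = 6·59 + 49.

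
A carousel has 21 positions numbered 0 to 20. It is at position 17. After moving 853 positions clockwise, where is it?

9

853 mod 21 = 13 (since 40·21 = 840).
(17 + 13) mod 21 = 9.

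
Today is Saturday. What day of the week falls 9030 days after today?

9030 mod 7 = 0 (since 1290·7 = 9030).
Saturday + 0 days → Saturday.

Saturday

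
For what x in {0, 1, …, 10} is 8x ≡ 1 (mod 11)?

8⁻¹ ≡ 7 (mod 11) because 8·7 = 56 = 5·11 + 1.
So x ≡ 7·1 = 7 ≡ 7 (mod 11).
Check: 8·7 = 56 = 5·11 + 1.

7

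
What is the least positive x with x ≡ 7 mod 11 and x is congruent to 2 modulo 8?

x ≡ 2 (mod 8) gives x ∈ {2, 10, 18}.
The first of these with x mod 11 = 7 is 18.

18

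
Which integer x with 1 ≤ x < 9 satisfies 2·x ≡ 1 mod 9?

5

9 = 4·2 + 1
2 = 2·1 + 0
Back-substituting gives 2·5 ≡ 1 (mod 9).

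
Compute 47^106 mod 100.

Successive squares of 47 mod 100: 47^1≡47, 47^2≡9, 47^4≡81, 47^8≡61, 47^16≡21, 47^32≡41, 47^64≡81.
106 = 2 + 8 + 32 + 64, so 47^106 ≡ 9·61·41·81 ≡ 29 (mod 100).

29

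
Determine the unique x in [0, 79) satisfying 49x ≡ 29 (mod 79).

28

The inverse of 49 mod 79 is 50 (since 49·50 = 2450 ≡ 1).
Multiplying both sides by 50: x ≡ 50·29 = 1450 ≡ 28 (mod 79).
Check: 49·28 = 1372 = 17·79 + 29.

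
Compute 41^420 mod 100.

Successive squares of 41 mod 100: 41^1≡41, 41^2≡81, 41^4≡61, 41^8≡21, 41^16≡41, 41^32≡81, 41^64≡61, 41^128≡21, 41^256≡41.
Since 420 = 4 + 32 + 128 + 256 in binary, 41^420 ≡ 61·81·21·41 ≡ 1 (mod 100).

1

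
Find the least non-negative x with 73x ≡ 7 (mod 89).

73⁻¹ ≡ 50 (mod 89) because 73·50 = 3650 = 41·89 + 1.
Multiplying both sides by 50: x ≡ 50·7 = 350 ≡ 83 (mod 89).
Check: 73·83 = 6059 = 68·89 + 7.

83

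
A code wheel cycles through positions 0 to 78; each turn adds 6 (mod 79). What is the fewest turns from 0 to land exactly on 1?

6·66 = 396 = 5·79 + 1, so 6⁻¹ ≡ 66 (mod 79).

66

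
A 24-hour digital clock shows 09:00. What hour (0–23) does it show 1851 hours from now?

12

1851 mod 24 = 3 (since 77·24 = 1848).
(9 + 3) mod 24 = 12.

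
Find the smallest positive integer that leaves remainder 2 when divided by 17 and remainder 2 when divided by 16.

x ≡ 2 (mod 16) gives x ∈ {2}.
The first of these with x mod 17 = 2 is 2.

2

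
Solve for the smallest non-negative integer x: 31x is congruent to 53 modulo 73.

70

31⁻¹ ≡ 33 (mod 73) because 31·33 = 1023 = 14·73 + 1.
So x ≡ 33·53 = 1749 ≡ 70 (mod 73).
Check: 31·70 = 2170 = 29·73 + 53.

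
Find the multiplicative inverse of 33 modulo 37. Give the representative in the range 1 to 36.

9

33·9 = 297 = 8·37 + 1, so 33⁻¹ ≡ 9 (mod 37).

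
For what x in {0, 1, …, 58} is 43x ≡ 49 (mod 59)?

The inverse of 43 mod 59 is 11 (since 43·11 = 473 ≡ 1).
So x ≡ 11·49 = 539 ≡ 8 (mod 59).

8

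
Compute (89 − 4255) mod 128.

Dividing 4255 by 128 gives quotient 33 and remainder 31.
(89 − 31) mod 128 = 58.

58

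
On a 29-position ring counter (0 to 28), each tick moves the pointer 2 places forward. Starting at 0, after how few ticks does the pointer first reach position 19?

24

2⁻¹ ≡ 15 (mod 29) because 2·15 = 30 = 1·29 + 1.
Multiplying both sides by 15: x ≡ 15·19 = 285 ≡ 24 (mod 29).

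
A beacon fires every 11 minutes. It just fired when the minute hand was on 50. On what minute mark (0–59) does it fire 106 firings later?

106·11 = 1166.
1166 = 19·60 + 26, so 1166 mod 60 = 26.
(50 + 26) mod 60 = 16.

16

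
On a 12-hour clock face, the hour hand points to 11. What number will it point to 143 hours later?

10

143 = 11·12 + 11, so 143 mod 12 = 11.
11 + 11 → 10 on a 12-hour dial.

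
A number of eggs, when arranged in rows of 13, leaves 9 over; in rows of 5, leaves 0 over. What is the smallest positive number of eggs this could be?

35

x ≡ 0 (mod 5) gives x ∈ {0, 5, 10, 15, 20, 25, 30, 35}.
The first of these with x mod 13 = 9 is 35.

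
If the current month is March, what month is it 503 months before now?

503 = 41·12 + 11, so 503 mod 12 = 11.
March − 11 months → April.

April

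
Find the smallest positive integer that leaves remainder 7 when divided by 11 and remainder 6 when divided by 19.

139

x ≡ 7 (mod 11) gives x ∈ {7, 18, 29, 40, 51, 62, 73, 84, …}.
The first of these with x mod 19 = 6 is 139.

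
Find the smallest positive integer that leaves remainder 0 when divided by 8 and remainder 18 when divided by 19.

56

x ≡ 0 (mod 8) gives x ∈ {0, 8, 16, 24, 32, 40, 48, 56}.
The first of these with x mod 19 = 18 is 56.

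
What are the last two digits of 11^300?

Square-and-reduce mod 100: 11^1≡11, 11^2≡21, 11^4≡41, 11^8≡81, 11^16≡61, 11^32≡21, 11^64≡41, 11^128≡81, 11^256≡61.
300 = 4 + 8 + 32 + 256, so 11^300 ≡ 41·81·21·61 ≡ 1 (mod 100).

01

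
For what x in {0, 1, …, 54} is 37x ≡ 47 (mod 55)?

31

The inverse of 37 mod 55 is 3 (since 37·3 = 111 ≡ 1).
Multiplying both sides by 3: x ≡ 3·47 = 141 ≡ 31 (mod 55).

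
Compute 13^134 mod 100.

89

By repeated squaring mod 100: 13^1≡13, 13^2≡69, 13^4≡61, 13^8≡21, 13^16≡41, 13^32≡81, 13^64≡61, 13^128≡21.
Since 134 = 2 + 4 + 128 in binary, 13^134 ≡ 69·61·21 ≡ 89 (mod 100).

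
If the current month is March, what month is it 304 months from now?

Dividing 304 by 12 gives quotient 25 and remainder 4.
March + 4 months → July.

July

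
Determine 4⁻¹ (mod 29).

29 = 7·4 + 1
4 = 4·1 + 0
Back-substituting gives 4·22 ≡ 1 (mod 29).

22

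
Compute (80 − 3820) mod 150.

Dividing 3820 by 150 gives quotient 25 and remainder 70.
(80 − 70) mod 150 = 10.

10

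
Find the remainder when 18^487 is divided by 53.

By repeated squaring mod 53: 18^1≡18, 18^2≡6, 18^4≡36, 18^8≡24, 18^16≡46, 18^32≡49, 18^64≡16, 18^128≡44, 18^256≡28.
Since 487 = 1 + 2 + 4 + 32 + 64 + 128 + 256 in binary, 18^487 ≡ 18·6·36·49·16·44·28 ≡ 39 (mod 53).

39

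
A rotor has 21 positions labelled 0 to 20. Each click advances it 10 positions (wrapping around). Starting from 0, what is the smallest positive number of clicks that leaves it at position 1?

19

21 = 2·10 + 1
10 = 10·1 + 0
Back-substituting gives 10·19 ≡ 1 (mod 21).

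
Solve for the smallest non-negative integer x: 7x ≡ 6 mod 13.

7⁻¹ ≡ 2 (mod 13) because 7·2 = 14 = 1·13 + 1.
So x ≡ 2·6 = 12 ≡ 12 (mod 13).

12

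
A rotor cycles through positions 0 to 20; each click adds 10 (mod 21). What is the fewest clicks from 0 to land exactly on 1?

21 = 2·10 + 1
10 = 10·1 + 0
Back-substituting gives 10·19 ≡ 1 (mod 21).

19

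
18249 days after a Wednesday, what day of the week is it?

Wednesday

18249 = 2607·7 + 0, so 18249 mod 7 = 0.
Wednesday + 0 days → Wednesday.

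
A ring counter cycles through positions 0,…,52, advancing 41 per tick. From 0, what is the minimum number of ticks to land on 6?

41⁻¹ ≡ 22 (mod 53) because 41·22 = 902 = 17·53 + 1.
Multiplying both sides by 22: x ≡ 22·6 = 132 ≡ 26 (mod 53).

26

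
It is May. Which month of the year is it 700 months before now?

700 mod 12 = 4 (since 58·12 = 696).
May − 4 months → January.

January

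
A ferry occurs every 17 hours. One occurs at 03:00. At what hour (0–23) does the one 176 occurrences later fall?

19

176·17 = 2992.
Dividing 2992 by 24 gives quotient 124 and remainder 16.
(3 + 16) mod 24 = 19.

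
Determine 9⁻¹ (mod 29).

9·13 = 117 = 4·29 + 1, so 9⁻¹ ≡ 13 (mod 29).

13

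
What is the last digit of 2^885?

Last digits of 2^n: 2, 4, 8, 6 (period 4).
885 leaves remainder 1 on division by 4, so 2^885 ends in 2.

2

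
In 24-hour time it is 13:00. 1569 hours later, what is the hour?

1569 = 65·24 + 9, so 1569 mod 24 = 9.
(13 + 9) mod 24 = 22.

22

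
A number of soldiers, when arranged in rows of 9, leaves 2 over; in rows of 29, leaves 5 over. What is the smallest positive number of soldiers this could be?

Since 29·5 ≡ 1 (mod 9), take x = 5 + 29·((2−5)·5 mod 9) = 5 + 29·3 = 92.
Check: 92 mod 9 = 2, 92 mod 29 = 5.

92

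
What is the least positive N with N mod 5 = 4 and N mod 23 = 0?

x ≡ 4 (mod 5) gives x ∈ {4, 9, 14, 19, 24, 29, 34, 39, …}.
The first of these with x mod 23 = 0 is 69.

69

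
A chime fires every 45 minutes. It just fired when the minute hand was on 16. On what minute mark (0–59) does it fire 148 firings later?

148·45 = 6660.
Dividing 6660 by 60 gives quotient 111 and remainder 0.
(16 + 0) mod 60 = 16.

16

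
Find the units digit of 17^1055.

3

Powers of 7 mod 10 repeat with period 4: 7, 9, 3, 1.
1055 leaves remainder 3 on division by 4, so 17^1055 ends in 3.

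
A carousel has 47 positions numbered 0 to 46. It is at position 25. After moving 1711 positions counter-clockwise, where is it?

6

Dividing 1711 by 47 gives quotient 36 and remainder 19.
(25 − 19) mod 47 = 6.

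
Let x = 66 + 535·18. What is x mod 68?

40

535·18 = 9630.
9630 − 141·68 = 42, so 9630 ≡ 42 (mod 68).
(66 + 42) mod 68 = 40.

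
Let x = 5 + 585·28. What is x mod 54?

585·28 = 16380.
16380 = 303·54 + 18, so 16380 mod 54 = 18.
(5 + 18) mod 54 = 23.

23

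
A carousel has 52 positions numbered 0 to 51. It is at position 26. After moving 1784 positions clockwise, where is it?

Dividing 1784 by 52 gives quotient 34 and remainder 16.
(26 + 16) mod 52 = 42.

42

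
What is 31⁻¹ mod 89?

31·23 = 713 = 8·89 + 1, so 31⁻¹ ≡ 23 (mod 89).

23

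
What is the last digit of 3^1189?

3

Powers of 3 mod 10 repeat with period 4: 3, 9, 7, 1.
1189 mod 4 = 1, so the last digit matches 3^1 = 3.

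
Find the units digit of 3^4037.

Powers of 3 mod 10 repeat with period 4: 3, 9, 7, 1.
4037 mod 4 = 1, so the last digit matches 3^1 = 3.

3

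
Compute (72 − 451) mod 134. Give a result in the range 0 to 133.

451 − 3·134 = 49, so 451 ≡ 49 (mod 134).
(72 − 49) mod 134 = 23.

23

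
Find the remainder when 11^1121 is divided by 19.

7

Square-and-reduce mod 19: 11^1≡11, 11^2≡7, 11^4≡11, 11^8≡7, 11^16≡11, 11^32≡7, 11^64≡11, 11^128≡7, 11^256≡11, 11^512≡7, 11^1024≡11.
Since 1121 = 1 + 32 + 64 + 1024 in binary, 11^1121 ≡ 11·7·11·11 ≡ 7 (mod 19).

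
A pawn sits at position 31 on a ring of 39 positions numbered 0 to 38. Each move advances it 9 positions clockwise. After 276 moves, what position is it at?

19

276·9 = 2484.
2484 = 63·39 + 27, so 2484 mod 39 = 27.
(31 + 27) mod 39 = 19.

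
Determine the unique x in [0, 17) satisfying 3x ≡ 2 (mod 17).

12

3⁻¹ ≡ 6 (mod 17) because 3·6 = 18 = 1·17 + 1.
So x ≡ 6·2 = 12 ≡ 12 (mod 17).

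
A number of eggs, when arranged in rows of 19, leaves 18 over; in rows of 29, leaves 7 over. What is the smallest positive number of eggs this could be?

94

x ≡ 18 (mod 19) gives x ∈ {18, 37, 56, 75, 94}.
The first of these with x mod 29 = 7 is 94.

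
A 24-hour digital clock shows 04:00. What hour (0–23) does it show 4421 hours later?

4421 = 184·24 + 5, so 4421 mod 24 = 5.
(4 + 5) mod 24 = 9.

9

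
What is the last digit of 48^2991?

2

Powers of 8 mod 10 repeat with period 4: 8, 4, 2, 6.
2991 leaves remainder 3 on division by 4, so 48^2991 ends in 2.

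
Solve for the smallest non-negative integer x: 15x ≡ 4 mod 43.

The inverse of 15 mod 43 is 23 (since 15·23 = 345 ≡ 1).
Multiplying both sides by 23: x ≡ 23·4 = 92 ≡ 6 (mod 43).

6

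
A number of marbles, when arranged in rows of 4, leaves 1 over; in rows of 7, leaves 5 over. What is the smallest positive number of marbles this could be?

5

x ≡ 1 (mod 4) gives x ∈ {1, 5}.
The first of these with x mod 7 = 5 is 5.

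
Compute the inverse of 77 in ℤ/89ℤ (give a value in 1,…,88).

89 = 1·77 + 12
77 = 6·12 + 5
12 = 2·5 + 2
5 = 2·2 + 1
2 = 2·1 + 0
Back-substituting gives 77·37 ≡ 1 (mod 89).

37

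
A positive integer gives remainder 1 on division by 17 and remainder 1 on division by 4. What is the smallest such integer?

1

x ≡ 1 (mod 4) gives x ∈ {1}.
The first of these with x mod 17 = 1 is 1.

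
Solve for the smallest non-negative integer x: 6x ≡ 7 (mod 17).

4

6⁻¹ ≡ 3 (mod 17) because 6·3 = 18 = 1·17 + 1.
Multiplying both sides by 3: x ≡ 3·7 = 21 ≡ 4 (mod 17).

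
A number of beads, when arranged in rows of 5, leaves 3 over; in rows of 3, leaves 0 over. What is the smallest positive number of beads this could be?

x ≡ 0 (mod 3) gives x ∈ {0, 3}.
The first of these with x mod 5 = 3 is 3.

3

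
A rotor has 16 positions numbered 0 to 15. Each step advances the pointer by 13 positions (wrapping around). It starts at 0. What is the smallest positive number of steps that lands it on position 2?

13⁻¹ ≡ 5 (mod 16) because 13·5 = 65 = 4·16 + 1.
So x ≡ 5·2 = 10 ≡ 10 (mod 16).

10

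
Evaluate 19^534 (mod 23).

2

Square-and-reduce mod 23: 19^1≡19, 19^2≡16, 19^4≡3, 19^8≡9, 19^16≡12, 19^32≡6, 19^64≡13, 19^128≡8, 19^256≡18, 19^512≡2.
534 = 2 + 4 + 16 + 512, so 19^534 ≡ 16·3·12·2 ≡ 2 (mod 23).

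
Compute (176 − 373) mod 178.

373 − 2·178 = 17, so 373 ≡ 17 (mod 178).
(176 − 17) mod 178 = 159.

159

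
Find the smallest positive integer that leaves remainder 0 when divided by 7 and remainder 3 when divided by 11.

Since 11·2 ≡ 1 (mod 7), take x = 3 + 11·((0−3)·2 mod 7) = 3 + 11·1 = 14.
Check: 14 mod 7 = 0, 14 mod 11 = 3.

14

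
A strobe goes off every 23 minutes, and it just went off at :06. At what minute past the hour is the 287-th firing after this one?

7

287·23 = 6601.
Dividing 6601 by 60 gives quotient 110 and remainder 1.
(6 + 1) mod 60 = 7.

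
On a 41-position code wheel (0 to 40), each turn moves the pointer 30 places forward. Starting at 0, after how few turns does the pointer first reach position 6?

The inverse of 30 mod 41 is 26 (since 30·26 = 780 ≡ 1).
Multiplying both sides by 26: x ≡ 26·6 = 156 ≡ 33 (mod 41).

33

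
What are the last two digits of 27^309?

Square-and-reduce mod 100: 27^1≡27, 27^2≡29, 27^4≡41, 27^8≡81, 27^16≡61, 27^32≡21, 27^64≡41, 27^128≡81, 27^256≡61.
309 = 1 + 4 + 16 + 32 + 256, so 27^309 ≡ 27·41·61·21·61 ≡ 87 (mod 100).

87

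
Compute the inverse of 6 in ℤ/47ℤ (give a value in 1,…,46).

8

47 = 7·6 + 5
6 = 1·5 + 1
5 = 5·1 + 0
Back-substituting gives 6·8 ≡ 1 (mod 47).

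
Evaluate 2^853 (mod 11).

8

Successive squares of 2 mod 11: 2^1≡2, 2^2≡4, 2^4≡5, 2^8≡3, 2^16≡9, 2^32≡4, 2^64≡5, 2^128≡3, 2^256≡9, 2^512≡4.
853 = 1 + 4 + 16 + 64 + 256 + 512, so 2^853 ≡ 2·5·9·5·9·4 ≡ 8 (mod 11).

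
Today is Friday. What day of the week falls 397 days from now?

397 mod 7 = 5 (since 56·7 = 392).
Friday + 5 days → Wednesday.

Wednesday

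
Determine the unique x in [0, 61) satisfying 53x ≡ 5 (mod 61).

7

The inverse of 53 mod 61 is 38 (since 53·38 = 2014 ≡ 1).
Multiplying both sides by 38: x ≡ 38·5 = 190 ≡ 7 (mod 61).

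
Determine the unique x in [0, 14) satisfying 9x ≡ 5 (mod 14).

13

The inverse of 9 mod 14 is 11 (since 9·11 = 99 ≡ 1).
Multiplying both sides by 11: x ≡ 11·5 = 55 ≡ 13 (mod 14).
Check: 9·13 = 117 = 8·14 + 5.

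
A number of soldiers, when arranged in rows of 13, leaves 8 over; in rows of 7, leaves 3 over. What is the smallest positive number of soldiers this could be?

73

Since 7·2 ≡ 1 (mod 13), take x = 3 + 7·((8−3)·2 mod 13) = 3 + 7·10 = 73.
Check: 73 mod 13 = 8, 73 mod 7 = 3.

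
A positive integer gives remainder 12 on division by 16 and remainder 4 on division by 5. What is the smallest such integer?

44

Since 5·13 ≡ 1 (mod 16), take x = 4 + 5·((12−4)·13 mod 16) = 4 + 5·8 = 44.
Check: 44 mod 16 = 12, 44 mod 5 = 4.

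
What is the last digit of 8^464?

The units digit of 8^n cycles with period 4: 8, 4, 2, 6, …
464 leaves remainder 0 on division by 4, so 8^464 ends in 6.

6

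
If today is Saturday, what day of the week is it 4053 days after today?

Saturday

4053 − 579·7 = 0, so 4053 ≡ 0 (mod 7).
Saturday + 0 days → Saturday.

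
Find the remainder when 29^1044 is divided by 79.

65

Square-and-reduce mod 79: 29^1≡29, 29^2≡51, 29^4≡73, 29^8≡36, 29^16≡32, 29^32≡76, 29^64≡9, 29^128≡2, 29^256≡4, 29^512≡16, 29^1024≡19.
Since 1044 = 4 + 16 + 1024 in binary, 29^1044 ≡ 73·32·19 ≡ 65 (mod 79).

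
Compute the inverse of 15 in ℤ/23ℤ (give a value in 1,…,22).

20

23 = 1·15 + 8
15 = 1·8 + 7
8 = 1·7 + 1
7 = 7·1 + 0
Back-substituting gives 15·20 ≡ 1 (mod 23).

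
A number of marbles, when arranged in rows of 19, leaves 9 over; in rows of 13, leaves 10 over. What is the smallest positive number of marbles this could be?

x ≡ 10 (mod 13) gives x ∈ {10, 23, 36, 49, 62, 75, 88, 101, …}.
The first of these with x mod 19 = 9 is 218.

218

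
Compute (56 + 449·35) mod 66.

63

449·35 = 15715.
Dividing 15715 by 66 gives quotient 238 and remainder 7.
(56 + 7) mod 66 = 63.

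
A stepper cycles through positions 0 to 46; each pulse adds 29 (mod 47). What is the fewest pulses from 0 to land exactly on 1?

13

29·13 = 377 = 8·47 + 1, so 29⁻¹ ≡ 13 (mod 47).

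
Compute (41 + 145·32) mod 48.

25

145·32 = 4640.
4640 mod 48 = 32 (since 96·48 = 4608).
(41 + 32) mod 48 = 25.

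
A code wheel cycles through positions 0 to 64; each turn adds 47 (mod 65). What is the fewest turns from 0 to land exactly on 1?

18

65 = 1·47 + 18
47 = 2·18 + 11
18 = 1·11 + 7
11 = 1·7 + 4
7 = 1·4 + 3
4 = 1·3 + 1
3 = 3·1 + 0
Back-substituting gives 47·18 ≡ 1 (mod 65).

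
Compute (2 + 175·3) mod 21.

175·3 = 525.
525 mod 21 = 0 (since 25·21 = 525).
(2 + 0) mod 21 = 2.

2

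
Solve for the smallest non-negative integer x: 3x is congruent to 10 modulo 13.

12

The inverse of 3 mod 13 is 9 (since 3·9 = 27 ≡ 1).
So x ≡ 9·10 = 90 ≡ 12 (mod 13).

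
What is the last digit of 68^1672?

6

Powers of 8 mod 10 repeat with period 4: 8, 4, 2, 6.
1672 leaves remainder 0 on division by 4, so 68^1672 ends in 6.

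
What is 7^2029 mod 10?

7

Last digits of 7^n: 7, 9, 3, 1 (period 4).
2029 mod 4 = 1, so the last digit matches 7^1 = 7.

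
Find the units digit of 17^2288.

1

Last digits of 7^n: 7, 9, 3, 1 (period 4).
2288 mod 4 = 0, so the last digit matches 7^4 = 1.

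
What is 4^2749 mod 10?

4

Powers of 4 mod 10 repeat with period 2: 4, 6.
2749 mod 2 = 1, so the last digit matches 4^1 = 4.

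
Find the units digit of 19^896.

The units digit of 19^n cycles with period 2: 9, 1, …
896 mod 2 = 0, so the last digit matches 9^2 = 1.

1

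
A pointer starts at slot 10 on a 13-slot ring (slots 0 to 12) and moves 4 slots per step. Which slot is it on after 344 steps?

8

344·4 = 1376.
1376 − 105·13 = 11, so 1376 ≡ 11 (mod 13).
(10 + 11) mod 13 = 8.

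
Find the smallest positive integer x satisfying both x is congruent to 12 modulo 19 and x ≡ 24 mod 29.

430

x ≡ 12 (mod 19) gives x ∈ {12, 31, 50, 69, 88, 107, 126, 145, …}.
The first of these with x mod 29 = 24 is 430.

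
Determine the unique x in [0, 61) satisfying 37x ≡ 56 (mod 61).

18

The inverse of 37 mod 61 is 33 (since 37·33 = 1221 ≡ 1).
So x ≡ 33·56 = 1848 ≡ 18 (mod 61).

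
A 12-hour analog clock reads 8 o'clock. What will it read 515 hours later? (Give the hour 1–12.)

7

515 − 42·12 = 11, so 515 ≡ 11 (mod 12).
8 + 11 → 7 on a 12-hour dial.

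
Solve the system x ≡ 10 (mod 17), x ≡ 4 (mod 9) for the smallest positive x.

112

x ≡ 4 (mod 9) gives x ∈ {4, 13, 22, 31, 40, 49, 58, 67, …}.
The first of these with x mod 17 = 10 is 112.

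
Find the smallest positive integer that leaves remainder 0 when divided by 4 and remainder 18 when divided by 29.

Since 29·1 ≡ 1 (mod 4), take x = 18 + 29·((0−18)·1 mod 4) = 18 + 29·2 = 76.
Check: 76 mod 4 = 0, 76 mod 29 = 18.

76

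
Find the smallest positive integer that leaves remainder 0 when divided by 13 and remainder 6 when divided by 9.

78

Since 9·3 ≡ 1 (mod 13), take x = 6 + 9·((0−6)·3 mod 13) = 6 + 9·8 = 78.
Check: 78 mod 13 = 0, 78 mod 9 = 6.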